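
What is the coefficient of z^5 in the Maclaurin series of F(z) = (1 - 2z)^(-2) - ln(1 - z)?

961/5

Add the two expansions coefficient-wise.
F(0) = 1
F′(0) = 5
F′′(0) = 25
F′′′(0) = 194
F^(4)(0) = 1926
F^(5)(0) = 23064
Dividing each by k! gives the coefficients c_0, ..., c_5.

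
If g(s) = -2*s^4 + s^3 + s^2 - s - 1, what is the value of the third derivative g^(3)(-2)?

102

From the series, [(s + 2)^3] g = 17; multiply by 3! = 6 to get 102.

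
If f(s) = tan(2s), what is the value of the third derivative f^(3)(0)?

The coefficient of s^3 in the expansion is 8/3, so f′′′(0) = 3! * (8/3) = 16.

16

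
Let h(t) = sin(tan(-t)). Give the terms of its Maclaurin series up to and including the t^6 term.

t^5/40 - t^3/6 - t

Substitute the inner expansion into the outer series and collect powers.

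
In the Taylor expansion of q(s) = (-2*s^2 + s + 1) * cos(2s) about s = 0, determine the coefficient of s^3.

Shift and add copies of the series according to the polynomial's terms.
q(0) = 1
q′(0) = 1
q′′(0) = -8
q′′′(0) = -12
So c_3 = q′′′(0)/3! = -2.

-2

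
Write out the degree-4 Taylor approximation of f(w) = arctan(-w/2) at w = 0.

Use the known series and substitute for the argument.

w^3/24 - w/2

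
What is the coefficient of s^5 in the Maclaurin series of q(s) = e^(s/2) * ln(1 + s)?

209/1920

Multiply the two series term by term and collect like powers.
So c_5 = q^(5)(0)/5! = 209/1920.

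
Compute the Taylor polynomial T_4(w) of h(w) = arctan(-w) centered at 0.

h(0) = 0
h′(0) = -1
h′′(0) = 0
h′′′(0) = 2
h^(4)(0) = 0

w^3/3 - w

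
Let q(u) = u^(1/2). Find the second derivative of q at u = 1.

The coefficient of (u - 1)^2 in the expansion is -1/8, so q′′(1) = 2! * (-1/8) = -1/4.

-1/4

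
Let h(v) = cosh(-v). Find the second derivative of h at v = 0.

Apply the Taylor formula c_k = f^(k)(a)/k!.
The coefficient of v^2 in the expansion is 1/2, so h′′(0) = 2! * (1/2) = 1.

1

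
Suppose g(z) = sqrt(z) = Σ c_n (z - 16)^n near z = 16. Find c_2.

-1/512

[(z - 16)^0] = 4;  [(z - 16)^1] = 1/8;  [(z - 16)^2] = -1/512.
So c_2 = g′′(16)/2! = -1/512.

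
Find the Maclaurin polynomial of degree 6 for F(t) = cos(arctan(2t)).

Plug the Maclaurin series of the inner function into that of the outer and collect terms.
F(0) = 1
F′(0) = 0
F′′(0) = -4
F′′′(0) = 0
F^(4)(0) = 144
F^(5)(0) = 0
F^(6)(0) = -14400
Dividing each by k! gives the coefficients c_0, ..., c_6.

-20*t^6 + 6*t^4 - 2*t^2 + 1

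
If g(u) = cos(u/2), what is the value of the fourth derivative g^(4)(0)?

Differentiate repeatedly and evaluate at the center.
From the series, [u^4] g = 1/384; multiply by 4! = 24 to get 1/16.

1/16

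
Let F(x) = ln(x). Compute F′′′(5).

2/125

Differentiate repeatedly and evaluate at the center.
From the series, [(x - 5)^3] F = 1/375; multiply by 3! = 6 to get 2/125.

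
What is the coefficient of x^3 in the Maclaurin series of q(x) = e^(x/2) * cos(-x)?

-11/48

Multiply the two series term by term and collect like powers.
[x^0] = 1;  [x^1] = 1/2;  [x^2] = -3/8;  [x^3] = -11/48.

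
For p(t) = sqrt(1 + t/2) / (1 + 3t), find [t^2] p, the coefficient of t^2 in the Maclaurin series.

263/32

Multiply the two series term by term and collect like powers.
[t^0] = 1;  [t^1] = -11/4;  [t^2] = 263/32.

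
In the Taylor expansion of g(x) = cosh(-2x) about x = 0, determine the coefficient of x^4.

2/3

[x^0] = 1;  [x^1] = 0;  [x^2] = 2;  [x^3] = 0;  [x^4] = 2/3.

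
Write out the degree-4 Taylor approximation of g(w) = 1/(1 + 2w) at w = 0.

Apply the Taylor formula c_k = f^(k)(a)/k!.
g(0) = 1
g′(0) = -2
g′′(0) = 8
g′′′(0) = -48
g^(4)(0) = 384

16*w^4 - 8*w^3 + 4*w^2 - 2*w + 1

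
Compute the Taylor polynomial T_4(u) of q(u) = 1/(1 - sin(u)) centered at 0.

Let u equal the inner series; expand the outer function in u and truncate.
[u^0] = 1;  [u^1] = 1;  [u^2] = 1;  [u^3] = 5/6;  [u^4] = 2/3.

2*u^4/3 + 5*u^3/6 + u^2 + u + 1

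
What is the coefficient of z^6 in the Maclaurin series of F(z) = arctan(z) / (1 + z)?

Write out both Maclaurin series and multiply, keeping only the needed powers.
F(0) = 0
F′(0) = 1
F′′(0) = -2
F′′′(0) = 4
F^(4)(0) = -16
F^(5)(0) = 104
F^(6)(0) = -624

-13/15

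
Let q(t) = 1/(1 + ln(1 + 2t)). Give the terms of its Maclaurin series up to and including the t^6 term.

26312*t^6/45 - 15*2^(13/14)*3^(45/56)*5^(38/63)*7^(1/126)*t^5 + 176*t^4/3 - 56*t^3/3 + 6*t^2 - 2*t + 1

Plug the Maclaurin series of the inner function into that of the outer and collect terms.
q(0) = 1
q′(0) = -2
q′′(0) = 12
q′′′(0) = -112
q^(4)(0) = 1408
q^(5)(0) = -1800*2^(13/14)*3^(45/56)*5^(38/63)*7^(1/126)
q^(6)(0) = 420992
Dividing each by k! gives the coefficients c_0, ..., c_6.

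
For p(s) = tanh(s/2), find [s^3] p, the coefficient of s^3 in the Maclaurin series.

-1/24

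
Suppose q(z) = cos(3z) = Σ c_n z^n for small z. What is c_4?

27/8

q(0) = 1
q′(0) = 0
q′′(0) = -9
q′′′(0) = 0
q^(4)(0) = 81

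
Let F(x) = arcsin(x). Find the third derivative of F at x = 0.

From the series, [x^3] F = 1/6; multiply by 3! = 6 to get 1.

1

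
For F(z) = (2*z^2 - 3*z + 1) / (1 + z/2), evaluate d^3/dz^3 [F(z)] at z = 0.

Multiply each power in the prefactor through the base expansion.
From the series, [z^3] F = -15/8; multiply by 3! = 6 to get -45/4.

-45/4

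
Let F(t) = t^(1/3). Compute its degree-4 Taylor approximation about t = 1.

Differentiate repeatedly and evaluate at the center.
F(1) = 1
F′(1) = 1/3
F′′(1) = -2/9
F′′′(1) = 10/27
F^(4)(1) = -80/81

-10*(t - 1)^4/243 + 5*(t - 1)^3/81 - (t - 1)^2/9 + (t - 1)/3 + 1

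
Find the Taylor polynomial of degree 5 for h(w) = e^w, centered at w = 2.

h(2) = e^(2)
h′(2) = e^(2)
h′′(2) = e^(2)
h′′′(2) = e^(2)
h^(4)(2) = e^(2)
h^(5)(2) = e^(2)

(w - 2)^5*e^(2)/120 + (w - 2)^4*e^(2)/24 + (w - 2)^3*e^(2)/6 + (w - 2)^2*e^(2)/2 + (w - 2)*e^(2) + e^(2)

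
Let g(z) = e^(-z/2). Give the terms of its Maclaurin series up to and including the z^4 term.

z^4/384 - z^3/48 + z^2/8 - z/2 + 1

g(0) = 1
g′(0) = -1/2
g′′(0) = 1/4
g′′′(0) = -1/8
g^(4)(0) = 1/16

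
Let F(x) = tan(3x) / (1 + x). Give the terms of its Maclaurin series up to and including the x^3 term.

Take the Cauchy product of the two expansions.
F(0) = 0
F′(0) = 3
F′′(0) = -6
F′′′(0) = 72
The Taylor polynomial is Σ F^(k)(0)/k! · x^k.

12*x^3 - 3*x^2 + 3*x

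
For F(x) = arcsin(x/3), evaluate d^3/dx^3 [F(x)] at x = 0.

1/27

Differentiate repeatedly and evaluate at the center.
From the series, [x^3] F = 1/162; multiply by 3! = 6 to get 1/27.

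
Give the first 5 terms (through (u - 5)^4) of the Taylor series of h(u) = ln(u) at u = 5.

h(5) = ln(5)
h′(5) = 1/5
h′′(5) = -1/25
h′′′(5) = 2/125
h^(4)(5) = -6/625
The Taylor polynomial is Σ h^(k)(5)/k! · (u - 5)^k.

-(u - 5)^4/2500 + (u - 5)^3/375 - (u - 5)^2/50 + (u - 5)/5 + ln(5)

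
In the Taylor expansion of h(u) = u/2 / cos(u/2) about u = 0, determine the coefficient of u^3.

Divide the numerator series by the denominator series (power-series long division).
h(0) = 0
h′(0) = 1/2
h′′(0) = 0
h′′′(0) = 3/8

1/16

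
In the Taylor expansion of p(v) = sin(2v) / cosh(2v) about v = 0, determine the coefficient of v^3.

-16/3

Invert the denominator's series and multiply.
p(0) = 0
p′(0) = 2
p′′(0) = 0
p′′′(0) = -32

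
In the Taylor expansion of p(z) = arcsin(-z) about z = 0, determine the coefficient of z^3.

-1/6

Use the known series and substitute for the argument.
p(0) = 0
p′(0) = -1
p′′(0) = 0
p′′′(0) = -1
So c_3 = p′′′(0)/3! = -1/6.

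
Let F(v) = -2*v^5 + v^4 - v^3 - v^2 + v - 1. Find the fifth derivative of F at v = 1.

-240

From the series, [(v - 1)^5] F = -2; multiply by 5! = 120 to get -240.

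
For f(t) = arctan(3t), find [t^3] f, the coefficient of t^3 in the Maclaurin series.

-9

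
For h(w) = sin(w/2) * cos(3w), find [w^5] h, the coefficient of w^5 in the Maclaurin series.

Write out both Maclaurin series and multiply, keeping only the needed powers.
h(0) = 0
h′(0) = 1/2
h′′(0) = 0
h′′′(0) = -109/8
h^(4)(0) = 0
h^(5)(0) = 6841/32

6841/3840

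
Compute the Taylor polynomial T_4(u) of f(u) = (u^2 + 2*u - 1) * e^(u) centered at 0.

Shift and add copies of the series according to the polynomial's terms.
[u^0] = -1;  [u^1] = 1;  [u^2] = 5/2;  [u^3] = 11/6;  [u^4] = 19/24.

19*u^4/24 + 11*u^3/6 + 5*u^2/2 + u - 1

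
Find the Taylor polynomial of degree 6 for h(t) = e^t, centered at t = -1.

h(-1) = e^(-1)
h′(-1) = e^(-1)
h′′(-1) = e^(-1)
h′′′(-1) = e^(-1)
h^(4)(-1) = e^(-1)
h^(5)(-1) = e^(-1)
h^(6)(-1) = e^(-1)

(t + 1)^6*e^(-1)/720 + (t + 1)^5*e^(-1)/120 + (t + 1)^4*e^(-1)/24 + (t + 1)^3*e^(-1)/6 + (t + 1)^2*e^(-1)/2 + (t + 1)*e^(-1) + e^(-1)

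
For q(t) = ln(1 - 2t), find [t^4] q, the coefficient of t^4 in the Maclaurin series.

q(0) = 0
q′(0) = -2
q′′(0) = -4
q′′′(0) = -16
q^(4)(0) = -96

-4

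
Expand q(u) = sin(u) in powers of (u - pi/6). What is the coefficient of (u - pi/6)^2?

-1/4

Apply the Taylor formula c_k = f^(k)(a)/k!.
[(u - pi/6)^0] = 1/2;  [(u - pi/6)^1] = sqrt(3)/2;  [(u - pi/6)^2] = -1/4.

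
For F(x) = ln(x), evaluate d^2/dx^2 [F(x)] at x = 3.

The coefficient of (x - 3)^2 in the expansion is -1/18, so F′′(3) = 2! * (-1/18) = -1/9.

-1/9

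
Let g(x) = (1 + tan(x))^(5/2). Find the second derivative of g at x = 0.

15/4

Let u equal the inner series; expand the outer function in u and truncate.
The coefficient of x^2 in the expansion is 15/8, so g′′(0) = 2! * (15/8) = 15/4.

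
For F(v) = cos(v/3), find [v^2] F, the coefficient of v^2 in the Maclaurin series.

-1/18

F(0) = 1
F′(0) = 0
F′′(0) = -1/9
So c_2 = F′′(0)/2! = -1/18.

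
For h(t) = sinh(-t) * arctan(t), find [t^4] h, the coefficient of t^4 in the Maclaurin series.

Expand each factor separately, then convolve coefficients.
So c_4 = h^(4)(0)/4! = 1/6.

1/6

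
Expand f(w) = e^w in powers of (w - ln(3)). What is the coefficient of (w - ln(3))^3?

1/2

[(w - ln(3))^0] = 3;  [(w - ln(3))^1] = 3;  [(w - ln(3))^2] = 3/2;  [(w - ln(3))^3] = 1/2.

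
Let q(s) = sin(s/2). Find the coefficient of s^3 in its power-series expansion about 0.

Use the known series and substitute for the argument.
q(0) = 0
q′(0) = 1/2
q′′(0) = 0
q′′′(0) = -1/8
So c_3 = q′′′(0)/3! = -1/48.

-1/48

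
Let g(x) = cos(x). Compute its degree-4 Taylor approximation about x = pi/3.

(x - pi/3)^4/48 + sqrt(3)*(x - pi/3)^3/12 - (x - pi/3)^2/4 - sqrt(3)*(x - pi/3)/2 + 1/2

Use the known series and substitute for the argument.
[(x - pi/3)^0] = 1/2;  [(x - pi/3)^1] = -sqrt(3)/2;  [(x - pi/3)^2] = -1/4;  [(x - pi/3)^3] = sqrt(3)/12;  [(x - pi/3)^4] = 1/48.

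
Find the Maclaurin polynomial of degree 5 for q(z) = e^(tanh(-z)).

Let u equal the inner series; expand the outer function in u and truncate.
q(0) = 1
q′(0) = -1
q′′(0) = 1
q′′′(0) = 1
q^(4)(0) = -7
q^(5)(0) = 3
The Taylor polynomial is Σ q^(k)(0)/k! · z^k.

z^5/40 - 7*z^4/24 + z^3/6 + z^2/2 - z + 1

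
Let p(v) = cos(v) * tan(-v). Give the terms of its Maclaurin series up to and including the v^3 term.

v^3/6 - v

Take the Cauchy product of the two expansions.
[v^0] = 0;  [v^1] = -1;  [v^2] = 0;  [v^3] = 1/6.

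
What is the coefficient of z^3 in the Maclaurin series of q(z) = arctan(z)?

Compute the successive derivatives at the expansion point and divide by k!.

-1/3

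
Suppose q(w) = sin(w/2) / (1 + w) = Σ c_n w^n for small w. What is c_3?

Expand each factor separately, then convolve coefficients.
q(0) = 0
q′(0) = 1/2
q′′(0) = -1
q′′′(0) = 23/8
Then c_k = q^(k)(0)/k! gives each Taylor coefficient.

23/48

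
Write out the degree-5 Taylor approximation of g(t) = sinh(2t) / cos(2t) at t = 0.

Write the quotient as an unknown series and match coefficients against numerator = denominator · series.
g(0) = 0
g′(0) = 2
g′′(0) = 0
g′′′(0) = 32
g^(4)(0) = 0
g^(5)(0) = 1152

48*t^5/5 + 16*t^3/3 + 2*t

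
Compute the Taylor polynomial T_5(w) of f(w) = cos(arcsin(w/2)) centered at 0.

-w^4/128 - w^2/8 + 1

Compose series: expand the inner function first, then feed it into the outer expansion.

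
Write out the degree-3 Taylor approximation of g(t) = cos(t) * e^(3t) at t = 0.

3*t^3 + 4*t^2 + 3*t + 1

Multiply the two series term by term and collect like powers.
[t^0] = 1;  [t^1] = 3;  [t^2] = 4;  [t^3] = 3.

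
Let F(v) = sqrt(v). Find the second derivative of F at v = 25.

Apply the Taylor formula c_k = f^(k)(a)/k!.
From the series, [(v - 25)^2] F = -1/1000; multiply by 2! = 2 to get -1/500.

-1/500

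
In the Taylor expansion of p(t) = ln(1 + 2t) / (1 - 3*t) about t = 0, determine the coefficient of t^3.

Expand 1/(denominator) as a geometric series and multiply by the numerator's series.
p(0) = 0
p′(0) = 2
p′′(0) = 8
p′′′(0) = 88

44/3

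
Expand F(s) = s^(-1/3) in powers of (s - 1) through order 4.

Compute the successive derivatives at the expansion point and divide by k!.

35*(s - 1)^4/243 - 14*(s - 1)^3/81 + 2*(s - 1)^2/9 - (s - 1)/3 + 1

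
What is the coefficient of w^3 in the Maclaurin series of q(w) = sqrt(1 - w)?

-1/16

Compute the successive derivatives at the expansion point and divide by k!.
q(0) = 1
q′(0) = -1/2
q′′(0) = -1/4
q′′′(0) = -3/8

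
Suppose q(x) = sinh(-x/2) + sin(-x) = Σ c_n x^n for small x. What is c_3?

7/48

Expand each term separately and add.
q(0) = 0
q′(0) = -3/2
q′′(0) = 0
q′′′(0) = 7/8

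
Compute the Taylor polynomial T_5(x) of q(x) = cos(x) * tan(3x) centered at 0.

Multiply the two series term by term and collect like powers.
q(0) = 0
q′(0) = 3
q′′(0) = 0
q′′′(0) = 45
q^(4)(0) = 0
q^(5)(0) = 3363

1121*x^5/40 + 15*x^3/2 + 3*x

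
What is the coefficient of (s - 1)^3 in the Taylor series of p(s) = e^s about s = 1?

Apply the Taylor formula c_k = f^(k)(a)/k!.
[(s - 1)^0] = e;  [(s - 1)^1] = e;  [(s - 1)^2] = e/2;  [(s - 1)^3] = e/6.

e/6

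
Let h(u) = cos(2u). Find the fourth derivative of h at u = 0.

16

The coefficient of u^4 in the expansion is 2/3, so h^(4)(0) = 4! * (2/3) = 16.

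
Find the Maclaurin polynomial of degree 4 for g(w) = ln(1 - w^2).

-w^4/2 - w^2

Compute the successive derivatives at the expansion point and divide by k!.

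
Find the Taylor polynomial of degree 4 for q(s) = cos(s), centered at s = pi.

-(s - pi)^4/24 + (s - pi)^2/2 - 1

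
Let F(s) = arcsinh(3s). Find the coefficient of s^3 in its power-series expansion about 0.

Differentiate repeatedly and evaluate at the center.
F(0) = 0
F′(0) = 3
F′′(0) = 0
F′′′(0) = -27
So c_3 = F′′′(0)/3! = -9/2.

-9/2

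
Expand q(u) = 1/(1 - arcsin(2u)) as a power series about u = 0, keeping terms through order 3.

Substitute the inner expansion into the outer series and collect powers.
q(0) = 1
q′(0) = 2
q′′(0) = 8
q′′′(0) = 56

28*u^3/3 + 4*u^2 + 2*u + 1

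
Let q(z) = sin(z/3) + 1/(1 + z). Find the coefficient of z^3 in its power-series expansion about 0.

-163/162

Expand each term separately and add.
q(0) = 1
q′(0) = -2/3
q′′(0) = 2
q′′′(0) = -163/27
So c_3 = q′′′(0)/3! = -163/162.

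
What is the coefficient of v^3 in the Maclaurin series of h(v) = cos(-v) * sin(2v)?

-7/3

Expand each factor separately, then convolve coefficients.
[v^0] = 0;  [v^1] = 2;  [v^2] = 0;  [v^3] = -7/3.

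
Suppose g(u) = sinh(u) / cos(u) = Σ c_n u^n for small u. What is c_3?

Divide the numerator series by the denominator series (power-series long division).
g(0) = 0
g′(0) = 1
g′′(0) = 0
g′′′(0) = 4

2/3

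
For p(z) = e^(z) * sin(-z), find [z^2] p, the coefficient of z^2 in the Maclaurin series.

-1

Write out both Maclaurin series and multiply, keeping only the needed powers.
p(0) = 0
p′(0) = -1
p′′(0) = -2
Dividing each by k! gives the coefficients c_0, ..., c_2.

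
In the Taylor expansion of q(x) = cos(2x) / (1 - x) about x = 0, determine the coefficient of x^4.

-1/3

Take the Cauchy product of the two expansions.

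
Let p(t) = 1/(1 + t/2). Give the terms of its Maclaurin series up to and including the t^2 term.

t^2/4 - t/2 + 1

p(0) = 1
p′(0) = -1/2
p′′(0) = 1/2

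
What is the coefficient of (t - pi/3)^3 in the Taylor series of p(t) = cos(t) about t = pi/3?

Differentiate repeatedly and evaluate at the center.
[(t - pi/3)^0] = 1/2;  [(t - pi/3)^1] = -sqrt(3)/2;  [(t - pi/3)^2] = -1/4;  [(t - pi/3)^3] = sqrt(3)/12.
So c_3 = p′′′(pi/3)/3! = sqrt(3)/12.

sqrt(3)/12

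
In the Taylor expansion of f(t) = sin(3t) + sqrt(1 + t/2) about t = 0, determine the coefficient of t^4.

Add the two expansions coefficient-wise.
f(0) = 1
f′(0) = 13/4
f′′(0) = -1/16
f′′′(0) = -1725/64
f^(4)(0) = -15/256

-5/2048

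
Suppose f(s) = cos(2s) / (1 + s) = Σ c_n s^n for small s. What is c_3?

1

Expand each factor separately, then convolve coefficients.
f(0) = 1
f′(0) = -1
f′′(0) = -2
f′′′(0) = 6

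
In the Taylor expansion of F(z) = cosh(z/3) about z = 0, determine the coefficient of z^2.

1/18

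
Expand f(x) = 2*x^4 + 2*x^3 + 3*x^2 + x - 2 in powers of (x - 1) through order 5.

2*(x - 1)^4 + 10*(x - 1)^3 + 21*(x - 1)^2 + 21*(x - 1) + 6

f(1) = 6
f′(1) = 21
f′′(1) = 42
f′′′(1) = 60
f^(4)(1) = 48
f^(5)(1) = 0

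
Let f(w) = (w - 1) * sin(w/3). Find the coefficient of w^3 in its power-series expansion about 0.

Multiply each power in the prefactor through the base expansion.

1/162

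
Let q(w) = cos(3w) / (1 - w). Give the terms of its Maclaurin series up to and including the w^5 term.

Take the Cauchy product of the two expansions.
[w^0] = 1;  [w^1] = 1;  [w^2] = -7/2;  [w^3] = -7/2;  [w^4] = -1/8;  [w^5] = -1/8.

-w^5/8 - w^4/8 - 7*w^3/2 - 7*w^2/2 + w + 1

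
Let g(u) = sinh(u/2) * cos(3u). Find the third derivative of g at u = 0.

-107/8

Expand each factor separately, then convolve coefficients.
The coefficient of u^3 in the expansion is -107/48, so g′′′(0) = 3! * (-107/48) = -107/8.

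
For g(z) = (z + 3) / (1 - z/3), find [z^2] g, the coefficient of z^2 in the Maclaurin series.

Multiply each power in the prefactor through the base expansion.
g(0) = 3
g′(0) = 2
g′′(0) = 4/3

2/3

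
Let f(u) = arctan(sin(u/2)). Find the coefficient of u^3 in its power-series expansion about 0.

-1/16

Compose series: expand the inner function first, then feed it into the outer expansion.
f(0) = 0
f′(0) = 1/2
f′′(0) = 0
f′′′(0) = -3/8
Then c_k = f^(k)(0)/k! gives each Taylor coefficient.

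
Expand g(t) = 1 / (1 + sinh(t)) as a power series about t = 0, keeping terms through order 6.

77*t^6/45 - 181*t^5/120 + 4*t^4/3 - 7*t^3/6 + t^2 - t + 1

Write 1/(1+u) = 1 - u + u^2 - u^3 + ... and substitute the series for u.
g(0) = 1
g′(0) = -1
g′′(0) = 2
g′′′(0) = -7
g^(4)(0) = 32
g^(5)(0) = -181
g^(6)(0) = 1232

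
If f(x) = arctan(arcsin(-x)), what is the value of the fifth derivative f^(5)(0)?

-13

Substitute the inner expansion into the outer series and collect powers.
The coefficient of x^5 in the expansion is -13/120, so f^(5)(0) = 5! * (-13/120) = -13.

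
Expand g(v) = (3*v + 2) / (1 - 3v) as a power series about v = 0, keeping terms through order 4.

243*v^4 + 81*v^3 + 27*v^2 + 9*v + 2

Distribute the polynomial across the series and collect like powers.
g(0) = 2
g′(0) = 9
g′′(0) = 54
g′′′(0) = 486
g^(4)(0) = 5832
The Taylor polynomial is Σ g^(k)(0)/k! · v^k.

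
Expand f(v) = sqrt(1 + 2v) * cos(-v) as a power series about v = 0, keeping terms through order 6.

Write out both Maclaurin series and multiply, keeping only the needed powers.
[v^0] = 1;  [v^1] = 1;  [v^2] = -1;  [v^3] = 0;  [v^4] = -1/3;  [v^5] = 2/3;  [v^6] = -46/45.

-46*v^6/45 + 2*v^5/3 - v^4/3 - v^2 + v + 1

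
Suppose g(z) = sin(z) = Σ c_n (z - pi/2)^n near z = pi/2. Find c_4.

1/24

c_4 = g^(4)(pi/2)/4! = 1/24.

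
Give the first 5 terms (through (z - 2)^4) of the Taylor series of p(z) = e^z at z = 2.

(z - 2)^4*e^(2)/24 + (z - 2)^3*e^(2)/6 + (z - 2)^2*e^(2)/2 + (z - 2)*e^(2) + e^(2)

p(2) = e^(2)
p′(2) = e^(2)
p′′(2) = e^(2)
p′′′(2) = e^(2)
p^(4)(2) = e^(2)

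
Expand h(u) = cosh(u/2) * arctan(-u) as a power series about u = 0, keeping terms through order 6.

-103*u^5/640 + 5*u^3/24 - u

Take the Cauchy product of the two expansions.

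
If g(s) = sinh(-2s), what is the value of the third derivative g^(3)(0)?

-8

From the series, [s^3] g = -4/3; multiply by 3! = 6 to get -8.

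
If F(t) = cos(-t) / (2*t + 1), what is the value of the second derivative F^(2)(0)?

7

Multiply the numerator's expansion by the denominator's geometric series.
From the series, [t^2] F = 7/2; multiply by 2! = 2 to get 7.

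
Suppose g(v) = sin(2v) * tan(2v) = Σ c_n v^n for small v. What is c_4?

Multiply the two series term by term and collect like powers.
g(0) = 0
g′(0) = 0
g′′(0) = 8
g′′′(0) = 0
g^(4)(0) = 64
So c_4 = g^(4)(0)/4! = 8/3.

8/3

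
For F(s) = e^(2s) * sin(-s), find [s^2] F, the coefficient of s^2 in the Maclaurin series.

-2

Take the Cauchy product of the two expansions.
F(0) = 0
F′(0) = -1
F′′(0) = -4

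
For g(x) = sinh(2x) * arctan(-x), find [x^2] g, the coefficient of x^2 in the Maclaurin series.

Take the Cauchy product of the two expansions.
So c_2 = g′′(0)/2! = -2.

-2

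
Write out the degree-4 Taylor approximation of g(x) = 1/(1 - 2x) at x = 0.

16*x^4 + 8*x^3 + 4*x^2 + 2*x + 1

g(0) = 1
g′(0) = 2
g′′(0) = 8
g′′′(0) = 48
g^(4)(0) = 384
The Taylor polynomial is Σ g^(k)(0)/k! · x^k.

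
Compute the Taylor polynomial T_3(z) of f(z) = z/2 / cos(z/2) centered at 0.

z^3/16 + z/2

Invert the denominator's series and multiply.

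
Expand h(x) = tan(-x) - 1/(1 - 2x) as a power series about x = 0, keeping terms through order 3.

Expand each term separately and add.
h(0) = -1
h′(0) = -3
h′′(0) = -8
h′′′(0) = -50

-25*x^3/3 - 4*x^2 - 3*x - 1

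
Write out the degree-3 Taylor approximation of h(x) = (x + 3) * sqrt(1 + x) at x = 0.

Distribute the polynomial across the series and collect like powers.
h(0) = 3
h′(0) = 5/2
h′′(0) = 1/4
h′′′(0) = 3/8

x^3/16 + x^2/8 + 5*x/2 + 3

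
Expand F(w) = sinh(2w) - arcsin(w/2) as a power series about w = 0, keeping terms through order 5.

203*w^5/768 + 21*w^3/16 + 3*w/2

Expand each term separately and add.
F(0) = 0
F′(0) = 3/2
F′′(0) = 0
F′′′(0) = 63/8
F^(4)(0) = 0
F^(5)(0) = 1015/32
Then c_k = F^(k)(0)/k! gives each Taylor coefficient.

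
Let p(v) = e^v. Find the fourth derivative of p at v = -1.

From the series, [(v + 1)^4] p = e^(-1)/24; multiply by 4! = 24 to get e^(-1).

e^(-1)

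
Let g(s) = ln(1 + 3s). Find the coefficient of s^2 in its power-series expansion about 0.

-9/2

g(0) = 0
g′(0) = 3
g′′(0) = -9
So c_2 = g′′(0)/2! = -9/2.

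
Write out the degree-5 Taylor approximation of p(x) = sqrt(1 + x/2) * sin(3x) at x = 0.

Take the Cauchy product of the two expansions.
p(0) = 0
p′(0) = 3
p′′(0) = 3/2
p′′′(0) = -441/16
p^(4)(0) = -423/16
p^(5)(0) = 66303/256

22101*x^5/10240 - 141*x^4/128 - 147*x^3/32 + 3*x^2/4 + 3*x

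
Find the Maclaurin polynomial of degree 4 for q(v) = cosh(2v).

Differentiate repeatedly and evaluate at the center.
q(0) = 1
q′(0) = 0
q′′(0) = 4
q′′′(0) = 0
q^(4)(0) = 16
Dividing each by k! gives the coefficients c_0, ..., c_4.

2*v^4/3 + 2*v^2 + 1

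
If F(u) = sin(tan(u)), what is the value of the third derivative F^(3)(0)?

1

Let u equal the inner series; expand the outer function in u and truncate.
The coefficient of u^3 in the expansion is 1/6, so F′′′(0) = 3! * (1/6) = 1.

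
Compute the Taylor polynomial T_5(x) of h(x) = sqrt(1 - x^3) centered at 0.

Apply the Taylor formula c_k = f^(k)(a)/k!.

1 - x^3/2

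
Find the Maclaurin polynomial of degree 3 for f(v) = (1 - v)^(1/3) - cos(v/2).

Add the two expansions coefficient-wise.
f(0) = 0
f′(0) = -1/3
f′′(0) = 1/36
f′′′(0) = -10/27
Then c_k = f^(k)(0)/k! gives each Taylor coefficient.

-5*v^3/81 + v^2/72 - v/3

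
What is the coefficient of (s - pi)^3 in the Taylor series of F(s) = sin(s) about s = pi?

1/6

F(pi) = 0
F′(pi) = -1
F′′(pi) = 0
F′′′(pi) = 1
Then c_k = F^(k)(pi)/k! gives each Taylor coefficient.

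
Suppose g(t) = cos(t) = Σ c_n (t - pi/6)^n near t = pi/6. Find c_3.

1/12

g(pi/6) = sqrt(3)/2
g′(pi/6) = -1/2
g′′(pi/6) = -sqrt(3)/2
g′′′(pi/6) = 1/2
Dividing each by k! gives the coefficients c_0, ..., c_3.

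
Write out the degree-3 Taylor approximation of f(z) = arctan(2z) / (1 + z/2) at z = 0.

-13*z^3/6 - z^2 + 2*z

Expand each factor separately, then convolve coefficients.
[z^0] = 0;  [z^1] = 2;  [z^2] = -1;  [z^3] = -13/6.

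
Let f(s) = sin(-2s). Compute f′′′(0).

8

From the series, [s^3] f = 4/3; multiply by 3! = 6 to get 8.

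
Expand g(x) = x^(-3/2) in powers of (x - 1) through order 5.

g(1) = 1
g′(1) = -3/2
g′′(1) = 15/4
g′′′(1) = -105/8
g^(4)(1) = 945/16
g^(5)(1) = -10395/32

-693*(x - 1)^5/256 + 315*(x - 1)^4/128 - 35*(x - 1)^3/16 + 15*(x - 1)^2/8 - 3*(x - 1)/2 + 1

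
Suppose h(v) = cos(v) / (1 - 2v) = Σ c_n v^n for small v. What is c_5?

Expand each factor separately, then convolve coefficients.

337/12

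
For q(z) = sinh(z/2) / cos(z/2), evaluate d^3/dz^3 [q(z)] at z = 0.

1/2

Write the quotient as an unknown series and match coefficients against numerator = denominator · series.
The coefficient of z^3 in the expansion is 1/12, so q′′′(0) = 3! * (1/12) = 1/2.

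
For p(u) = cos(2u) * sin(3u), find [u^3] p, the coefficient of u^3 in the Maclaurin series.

-21/2

Take the Cauchy product of the two expansions.
[u^0] = 0;  [u^1] = 3;  [u^2] = 0;  [u^3] = -21/2.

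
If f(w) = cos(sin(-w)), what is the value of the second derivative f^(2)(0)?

Let u equal the inner series; expand the outer function in u and truncate.
The coefficient of w^2 in the expansion is -1/2, so f′′(0) = 2! * (-1/2) = -1.

-1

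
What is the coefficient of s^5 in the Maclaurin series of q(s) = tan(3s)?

162/5

Compute the successive derivatives at the expansion point and divide by k!.
q(0) = 0
q′(0) = 3
q′′(0) = 0
q′′′(0) = 54
q^(4)(0) = 0
q^(5)(0) = 3888
So c_5 = q^(5)(0)/5! = 162/5.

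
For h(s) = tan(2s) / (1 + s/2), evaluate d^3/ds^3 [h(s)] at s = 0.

19

Write out both Maclaurin series and multiply, keeping only the needed powers.
The coefficient of s^3 in the expansion is 19/6, so h′′′(0) = 3! * (19/6) = 19.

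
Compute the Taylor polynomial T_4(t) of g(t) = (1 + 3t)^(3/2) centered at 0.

243*t^4/128 - 27*t^3/16 + 27*t^2/8 + 9*t/2 + 1

Use the known series and substitute for the argument.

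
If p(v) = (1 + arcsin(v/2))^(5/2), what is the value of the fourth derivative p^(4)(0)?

Compose series: expand the inner function first, then feed it into the outer expansion.
The coefficient of v^4 in the expansion is 75/2048, so p^(4)(0) = 4! * (75/2048) = 225/256.

225/256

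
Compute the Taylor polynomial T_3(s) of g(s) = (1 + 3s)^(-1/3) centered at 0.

g(0) = 1
g′(0) = -1
g′′(0) = 4
g′′′(0) = -28
The Taylor polynomial is Σ g^(k)(0)/k! · s^k.

-14*s^3/3 + 2*s^2 - s + 1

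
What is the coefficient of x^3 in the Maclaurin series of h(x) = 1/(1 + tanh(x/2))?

-1/12

Compose series: expand the inner function first, then feed it into the outer expansion.
[x^0] = 1;  [x^1] = -1/2;  [x^2] = 1/4;  [x^3] = -1/12.
So c_3 = h′′′(0)/3! = -1/12.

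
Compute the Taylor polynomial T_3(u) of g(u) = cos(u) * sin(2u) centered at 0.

Expand each factor separately, then convolve coefficients.
g(0) = 0
g′(0) = 2
g′′(0) = 0
g′′′(0) = -14

-7*u^3/3 + 2*u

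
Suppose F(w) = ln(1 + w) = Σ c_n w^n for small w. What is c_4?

-1/4

Compute the successive derivatives at the expansion point and divide by k!.
F(0) = 0
F′(0) = 1
F′′(0) = -1
F′′′(0) = 2
F^(4)(0) = -6
Dividing each by k! gives the coefficients c_0, ..., c_4.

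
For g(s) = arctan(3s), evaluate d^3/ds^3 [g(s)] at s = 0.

-54

From the series, [s^3] g = -9; multiply by 3! = 6 to get -54.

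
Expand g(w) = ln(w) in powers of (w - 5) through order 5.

Use the known series and substitute for the argument.
g(5) = ln(5)
g′(5) = 1/5
g′′(5) = -1/25
g′′′(5) = 2/125
g^(4)(5) = -6/625
g^(5)(5) = 24/3125
The Taylor polynomial is Σ g^(k)(5)/k! · (w - 5)^k.

(w - 5)^5/15625 - (w - 5)^4/2500 + (w - 5)^3/375 - (w - 5)^2/50 + (w - 5)/5 + ln(5)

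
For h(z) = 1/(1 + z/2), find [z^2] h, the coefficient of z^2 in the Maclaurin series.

1/4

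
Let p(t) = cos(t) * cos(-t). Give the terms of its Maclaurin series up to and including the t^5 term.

Write out both Maclaurin series and multiply, keeping only the needed powers.

t^4/3 - t^2 + 1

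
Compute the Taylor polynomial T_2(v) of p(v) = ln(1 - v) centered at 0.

-v^2/2 - v

Use the known series and substitute for the argument.
p(0) = 0
p′(0) = -1
p′′(0) = -1
Dividing each by k! gives the coefficients c_0, ..., c_2.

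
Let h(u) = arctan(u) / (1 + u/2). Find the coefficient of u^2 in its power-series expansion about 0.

-1/2

Multiply the two series term by term and collect like powers.
[u^0] = 0;  [u^1] = 1;  [u^2] = -1/2.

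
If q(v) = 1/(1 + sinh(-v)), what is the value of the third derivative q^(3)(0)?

Let u equal the inner series; expand the outer function in u and truncate.
From the series, [v^3] q = 7/6; multiply by 3! = 6 to get 7.

7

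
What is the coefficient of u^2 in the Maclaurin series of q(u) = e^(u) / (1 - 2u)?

13/2

Take the Cauchy product of the two expansions.
q(0) = 1
q′(0) = 3
q′′(0) = 13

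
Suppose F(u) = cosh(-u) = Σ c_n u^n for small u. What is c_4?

F(0) = 1
F′(0) = 0
F′′(0) = 1
F′′′(0) = 0
F^(4)(0) = 1
The Taylor polynomial is Σ F^(k)(0)/k! · u^k.

1/24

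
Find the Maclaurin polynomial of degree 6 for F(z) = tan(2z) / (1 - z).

134*z^6/15 + 134*z^5/15 + 14*z^4/3 + 14*z^3/3 + 2*z^2 + 2*z

Write out both Maclaurin series and multiply, keeping only the needed powers.
F(0) = 0
F′(0) = 2
F′′(0) = 4
F′′′(0) = 28
F^(4)(0) = 112
F^(5)(0) = 1072
F^(6)(0) = 6432
Dividing each by k! gives the coefficients c_0, ..., c_6.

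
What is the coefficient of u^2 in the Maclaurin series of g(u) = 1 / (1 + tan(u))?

1

Use the geometric series for the reciprocal, then substitute.
g(0) = 1
g′(0) = -1
g′′(0) = 2
So c_2 = g′′(0)/2! = 1.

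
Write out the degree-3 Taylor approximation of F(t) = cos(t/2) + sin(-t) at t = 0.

t^3/6 - t^2/8 - t + 1

Expand each term separately and add.
F(0) = 1
F′(0) = -1
F′′(0) = -1/4
F′′′(0) = 1
Dividing each by k! gives the coefficients c_0, ..., c_3.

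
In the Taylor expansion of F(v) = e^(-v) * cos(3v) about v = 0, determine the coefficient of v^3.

Write out both Maclaurin series and multiply, keeping only the needed powers.
F(0) = 1
F′(0) = -1
F′′(0) = -8
F′′′(0) = 26
Dividing each by k! gives the coefficients c_0, ..., c_3.

13/3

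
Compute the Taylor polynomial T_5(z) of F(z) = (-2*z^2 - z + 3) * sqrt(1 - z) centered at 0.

21*z^5/256 + 25*z^4/128 + 15*z^3/16 - 15*z^2/8 - 5*z/2 + 3

Distribute the polynomial across the series and collect like powers.
[z^0] = 3;  [z^1] = -5/2;  [z^2] = -15/8;  [z^3] = 15/16;  [z^4] = 25/128;  [z^5] = 21/256.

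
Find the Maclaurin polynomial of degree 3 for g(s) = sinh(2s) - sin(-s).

Combine the two series term by term.
[s^0] = 0;  [s^1] = 3;  [s^2] = 0;  [s^3] = 7/6.

7*s^3/6 + 3*s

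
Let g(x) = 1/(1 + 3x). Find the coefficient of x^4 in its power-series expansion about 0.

81

g(0) = 1
g′(0) = -3
g′′(0) = 18
g′′′(0) = -162
g^(4)(0) = 1944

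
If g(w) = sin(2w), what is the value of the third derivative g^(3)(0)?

-8

The coefficient of w^3 in the expansion is -4/3, so g′′′(0) = 3! * (-4/3) = -8.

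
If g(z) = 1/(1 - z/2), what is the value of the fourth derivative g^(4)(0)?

3/2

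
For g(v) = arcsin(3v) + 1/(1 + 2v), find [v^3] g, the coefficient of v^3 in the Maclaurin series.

Combine the two series term by term.
g(0) = 1
g′(0) = 1
g′′(0) = 8
g′′′(0) = -21

-7/2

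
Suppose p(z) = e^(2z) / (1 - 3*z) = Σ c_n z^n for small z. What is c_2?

17

Expand 1/(denominator) as a geometric series and multiply by the numerator's series.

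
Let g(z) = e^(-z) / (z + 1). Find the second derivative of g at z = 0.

5

Expand 1/(denominator) as a geometric series and multiply by the numerator's series.
From the series, [z^2] g = 5/2; multiply by 2! = 2 to get 5.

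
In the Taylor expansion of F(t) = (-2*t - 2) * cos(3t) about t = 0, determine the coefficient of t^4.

-27/4

Shift and add copies of the series according to the polynomial's terms.
So c_4 = F^(4)(0)/4! = -27/4.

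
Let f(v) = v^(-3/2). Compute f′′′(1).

Use the known series and substitute for the argument.
The coefficient of (v - 1)^3 in the expansion is -35/16, so f′′′(1) = 3! * (-35/16) = -105/8.

-105/8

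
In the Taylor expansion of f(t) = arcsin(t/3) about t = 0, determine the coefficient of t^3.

f(0) = 0
f′(0) = 1/3
f′′(0) = 0
f′′′(0) = 1/27
The Taylor polynomial is Σ f^(k)(0)/k! · t^k.

1/162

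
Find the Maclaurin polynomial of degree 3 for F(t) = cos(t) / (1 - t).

t^3/2 + t^2/2 + t + 1

Use 1/(1 - r) = Σ r^k on the denominator, then take the Cauchy product.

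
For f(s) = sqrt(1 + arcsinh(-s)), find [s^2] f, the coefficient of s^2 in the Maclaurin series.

-1/8

Let u equal the inner series; expand the outer function in u and truncate.
f(0) = 1
f′(0) = -1/2
f′′(0) = -1/4
So c_2 = f′′(0)/2! = -1/8.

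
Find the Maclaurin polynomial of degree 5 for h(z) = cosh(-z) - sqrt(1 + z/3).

-7*z^5/62208 + 437*z^4/10368 - z^3/432 + 37*z^2/72 - z/6

Expand each term separately and add.
h(0) = 0
h′(0) = -1/6
h′′(0) = 37/36
h′′′(0) = -1/72
h^(4)(0) = 437/432
h^(5)(0) = -35/2592
The Taylor polynomial is Σ h^(k)(0)/k! · z^k.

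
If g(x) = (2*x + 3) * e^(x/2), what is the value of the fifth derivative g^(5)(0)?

23/32

Distribute the polynomial across the series and collect like powers.
The coefficient of x^5 in the expansion is 23/3840, so g^(5)(0) = 5! * (23/3840) = 23/32.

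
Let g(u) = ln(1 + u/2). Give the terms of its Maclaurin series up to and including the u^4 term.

g(0) = 0
g′(0) = 1/2
g′′(0) = -1/4
g′′′(0) = 1/4
g^(4)(0) = -3/8

-u^4/64 + u^3/24 - u^2/8 + u/2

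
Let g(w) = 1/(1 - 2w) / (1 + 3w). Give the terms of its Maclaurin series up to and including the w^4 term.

55*w^4 - 13*w^3 + 7*w^2 - w + 1

Expand each factor separately, then convolve coefficients.
g(0) = 1
g′(0) = -1
g′′(0) = 14
g′′′(0) = -78
g^(4)(0) = 1320
The Taylor polynomial is Σ g^(k)(0)/k! · w^k.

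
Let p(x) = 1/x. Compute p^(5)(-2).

-15/8

Differentiate repeatedly and evaluate at the center.
The coefficient of (x + 2)^5 in the expansion is -1/64, so p^(5)(-2) = 5! * (-1/64) = -15/8.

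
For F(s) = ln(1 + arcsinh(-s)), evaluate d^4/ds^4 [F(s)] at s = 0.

Plug the Maclaurin series of the inner function into that of the outer and collect terms.
The coefficient of s^4 in the expansion is -1/12, so F^(4)(0) = 4! * (-1/12) = -2.

-2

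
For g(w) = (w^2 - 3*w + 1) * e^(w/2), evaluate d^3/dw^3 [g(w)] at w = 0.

Multiply each power in the prefactor through the base expansion.
The coefficient of w^3 in the expansion is 7/48, so g′′′(0) = 3! * (7/48) = 7/8.

7/8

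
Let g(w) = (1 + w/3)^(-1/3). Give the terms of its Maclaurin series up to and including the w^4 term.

35*w^4/19683 - 14*w^3/2187 + 2*w^2/81 - w/9 + 1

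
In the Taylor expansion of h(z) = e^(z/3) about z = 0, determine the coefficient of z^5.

1/29160

Apply the Taylor formula c_k = f^(k)(a)/k!.
So c_5 = h^(5)(0)/5! = 1/29160.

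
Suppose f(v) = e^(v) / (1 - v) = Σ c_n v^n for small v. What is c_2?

Take the Cauchy product of the two expansions.
[v^0] = 1;  [v^1] = 2;  [v^2] = 5/2.

5/2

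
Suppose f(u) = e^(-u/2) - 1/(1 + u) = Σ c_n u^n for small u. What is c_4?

-383/384

Combine the two series term by term.
f(0) = 0
f′(0) = 1/2
f′′(0) = -7/4
f′′′(0) = 47/8
f^(4)(0) = -383/16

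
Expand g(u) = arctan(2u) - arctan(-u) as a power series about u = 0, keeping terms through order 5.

33*u^5/5 - 3*u^3 + 3*u

Combine the two series term by term.
g(0) = 0
g′(0) = 3
g′′(0) = 0
g′′′(0) = -18
g^(4)(0) = 0
g^(5)(0) = 792
Dividing each by k! gives the coefficients c_0, ..., c_5.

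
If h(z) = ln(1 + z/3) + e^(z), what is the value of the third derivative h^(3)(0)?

Add the two expansions coefficient-wise.
From the series, [z^3] h = 29/162; multiply by 3! = 6 to get 29/27.

29/27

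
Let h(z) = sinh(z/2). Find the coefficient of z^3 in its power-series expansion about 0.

1/48

h(0) = 0
h′(0) = 1/2
h′′(0) = 0
h′′′(0) = 1/8
So c_3 = h′′′(0)/3! = 1/48.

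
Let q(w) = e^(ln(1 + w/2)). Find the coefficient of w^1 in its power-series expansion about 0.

1/2

Let u equal the inner series; expand the outer function in u and truncate.
[w^0] = 1;  [w^1] = 1/2.
So c_1 = q′(0)/1! = 1/2.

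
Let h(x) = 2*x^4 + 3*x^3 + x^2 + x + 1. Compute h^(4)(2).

Apply the Taylor formula c_k = f^(k)(a)/k!.
The coefficient of (x - 2)^4 in the expansion is 2, so h^(4)(2) = 4! * (2) = 48.

48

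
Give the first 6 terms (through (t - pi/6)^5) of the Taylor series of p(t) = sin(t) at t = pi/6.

sqrt(3)*(t - pi/6)^5/240 + (t - pi/6)^4/48 - sqrt(3)*(t - pi/6)^3/12 - (t - pi/6)^2/4 + sqrt(3)*(t - pi/6)/2 + 1/2

Compute the successive derivatives at the expansion point and divide by k!.
[(t - pi/6)^0] = 1/2;  [(t - pi/6)^1] = sqrt(3)/2;  [(t - pi/6)^2] = -1/4;  [(t - pi/6)^3] = -sqrt(3)/12;  [(t - pi/6)^4] = 1/48;  [(t - pi/6)^5] = sqrt(3)/240.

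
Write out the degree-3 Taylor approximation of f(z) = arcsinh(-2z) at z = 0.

[z^0] = 0;  [z^1] = -2;  [z^2] = 0;  [z^3] = 4/3.

4*z^3/3 - 2*z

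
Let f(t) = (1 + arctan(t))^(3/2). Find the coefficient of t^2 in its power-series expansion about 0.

Plug the Maclaurin series of the inner function into that of the outer and collect terms.

3/8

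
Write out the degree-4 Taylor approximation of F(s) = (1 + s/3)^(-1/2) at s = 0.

35*s^4/10368 - 5*s^3/432 + s^2/24 - s/6 + 1

F(0) = 1
F′(0) = -1/6
F′′(0) = 1/12
F′′′(0) = -5/72
F^(4)(0) = 35/432
Then c_k = F^(k)(0)/k! gives each Taylor coefficient.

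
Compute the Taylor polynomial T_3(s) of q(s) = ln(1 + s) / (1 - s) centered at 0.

Expand 1/(denominator) as a geometric series and multiply by the numerator's series.
q(0) = 0
q′(0) = 1
q′′(0) = 1
q′′′(0) = 5
Then c_k = q^(k)(0)/k! gives each Taylor coefficient.

5*s^3/6 + s^2/2 + s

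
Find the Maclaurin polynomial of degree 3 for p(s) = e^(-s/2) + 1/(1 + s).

Add the two expansions coefficient-wise.
p(0) = 2
p′(0) = -3/2
p′′(0) = 9/4
p′′′(0) = -49/8
Dividing each by k! gives the coefficients c_0, ..., c_3.

-49*s^3/48 + 9*s^2/8 - 3*s/2 + 2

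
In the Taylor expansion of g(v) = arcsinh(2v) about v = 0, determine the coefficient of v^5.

12/5

Compute the successive derivatives at the expansion point and divide by k!.
g(0) = 0
g′(0) = 2
g′′(0) = 0
g′′′(0) = -8
g^(4)(0) = 0
g^(5)(0) = 288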